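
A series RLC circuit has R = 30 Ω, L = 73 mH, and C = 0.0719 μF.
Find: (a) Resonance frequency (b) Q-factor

Step 1 — Resonance condition Im(Z)=0 gives ω₀ = 1/√(LC).
Step 2 — ω₀ = 1/√(0.073·7.19e-08) = 1.38e+04 rad/s.
Step 3 — f₀ = ω₀/(2π) = 2197 Hz.
Step 4 — Series Q: Q = ω₀L/R = 1.38e+04·0.073/30 = 33.59.

(a) f₀ = 2197 Hz  (b) Q = 33.59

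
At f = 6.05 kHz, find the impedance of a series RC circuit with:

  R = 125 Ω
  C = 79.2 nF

Step 1 — Angular frequency: ω = 2π·f = 2π·6050 = 3.801e+04 rad/s.
Step 2 — Component impedances:
  R: Z = R = 125 Ω
  C: Z = 1/(jωC) = -j/(ω·C) = 0 - j332.2 Ω
Step 3 — Series combination: Z_total = R + C = 125 - j332.2 Ω = 354.9∠-69.4° Ω.

Z = 125 - j332.2 Ω = 354.9∠-69.4° Ω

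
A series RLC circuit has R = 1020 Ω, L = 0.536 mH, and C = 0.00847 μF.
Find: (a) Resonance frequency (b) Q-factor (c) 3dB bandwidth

Step 1 — Resonance: ω₀ = 1/√(LC) = 1/√(0.000536·8.47e-09) = 4.693e+05 rad/s.
Step 2 — f₀ = ω₀/(2π) = 7.47e+04 Hz.
Step 3 — Series Q: Q = ω₀L/R = 4.693e+05·0.000536/1020 = 0.2466.
Step 4 — Bandwidth: Δω = ω₀/Q = 1.903e+06 rad/s; BW = Δω/(2π) = 3.029e+05 Hz.

(a) f₀ = 7.47e+04 Hz  (b) Q = 0.2466  (c) BW = 3.029e+05 Hz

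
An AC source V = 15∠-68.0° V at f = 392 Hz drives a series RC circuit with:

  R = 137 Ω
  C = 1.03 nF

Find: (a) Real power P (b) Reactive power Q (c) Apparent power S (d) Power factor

Step 1 — Angular frequency: ω = 2π·f = 2π·392 = 2463 rad/s.
Step 2 — Component impedances:
  R: Z = R = 137 Ω
  C: Z = 1/(jωC) = -j/(ω·C) = 0 - j3.942e+05 Ω
Step 3 — Series combination: Z_total = R + C = 137 - j3.942e+05 Ω = 3.942e+05∠-90.0° Ω.
Step 4 — Source phasor: V = 15∠-68.0° V = 5.619 - j13.91 V.
Step 5 — Current: I = V / Z = 3.529e-05 + j1.424e-05 A = 3.805e-05∠22.0° A.
Step 6 — Complex power: S = V·I* = 1.984e-07 - j0.0005708 VA.
Step 7 — Real power: P = Re(S) = 1.984e-07 W.
Step 8 — Reactive power: Q = Im(S) = -0.0005708 VAR.
Step 9 — Apparent power: |S| = 0.0005708 VA.
Step 10 — Power factor: PF = P/|S| = 0.0003476 (leading).

(a) P = 1.984e-07 W  (b) Q = -0.0005708 VAR  (c) S = 0.0005708 VA  (d) PF = 0.0003476 (leading)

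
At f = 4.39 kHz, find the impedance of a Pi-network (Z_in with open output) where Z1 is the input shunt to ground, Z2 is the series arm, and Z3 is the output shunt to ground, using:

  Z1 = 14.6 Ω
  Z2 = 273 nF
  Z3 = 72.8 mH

Step 1 — Angular frequency: ω = 2π·f = 2π·4390 = 2.758e+04 rad/s.
Step 2 — Component impedances:
  Z1: Z = R = 14.6 Ω
  Z2: Z = 1/(jωC) = -j/(ω·C) = 0 - j132.8 Ω
  Z3: Z = jωL = j·2.758e+04·0.0728 = 0 + j2008 Ω
Step 3 — With open output, the series arm Z2 and the output shunt Z3 appear in series to ground: Z2 + Z3 = 0 + j1875 Ω.
Step 4 — Parallel with input shunt Z1: Z_in = Z1 || (Z2 + Z3) = 14.6 + j0.1137 Ω = 14.6∠0.4° Ω.

Z = 14.6 + j0.1137 Ω = 14.6∠0.4° Ω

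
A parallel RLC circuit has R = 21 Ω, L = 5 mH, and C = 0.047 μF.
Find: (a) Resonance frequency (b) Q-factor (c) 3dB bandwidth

Step 1 — Resonance: ω₀ = 1/√(LC) = 1/√(0.005·4.7e-08) = 6.523e+04 rad/s.
Step 2 — f₀ = ω₀/(2π) = 1.038e+04 Hz.
Step 3 — Parallel Q: Q = R/(ω₀L) = 21/(6.523e+04·0.005) = 0.06438.
Step 4 — Bandwidth: Δω = ω₀/Q = 1.013e+06 rad/s; BW = Δω/(2π) = 1.613e+05 Hz.

(a) f₀ = 1.038e+04 Hz  (b) Q = 0.06438  (c) BW = 1.613e+05 Hz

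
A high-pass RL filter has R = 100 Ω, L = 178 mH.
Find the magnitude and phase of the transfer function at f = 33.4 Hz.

Step 1 — Angular frequency: ω = 2π·33.4 = 209.9 rad/s.
Step 2 — Transfer function: H(jω) = jωL/(R + jωL).
Step 3 — Numerator jωL = j·37.35; denominator R + jωL = 100 + j37.35.
Step 4 — H = 0.1225 + j0.3278.
Step 5 — Magnitude: |H| = 0.3499 (-9.1 dB); phase: φ = 69.5°.

|H| = 0.3499 (-9.1 dB), φ = 69.5°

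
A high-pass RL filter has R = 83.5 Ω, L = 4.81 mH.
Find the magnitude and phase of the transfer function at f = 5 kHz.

Step 1 — Angular frequency: ω = 2π·5000 = 3.142e+04 rad/s.
Step 2 — Transfer function: H(jω) = jωL/(R + jωL).
Step 3 — Numerator jωL = j·151.1; denominator R + jωL = 83.5 + j151.1.
Step 4 — H = 0.7661 + j0.4233.
Step 5 — Magnitude: |H| = 0.8753 (-1.2 dB); phase: φ = 28.9°.

|H| = 0.8753 (-1.2 dB), φ = 28.9°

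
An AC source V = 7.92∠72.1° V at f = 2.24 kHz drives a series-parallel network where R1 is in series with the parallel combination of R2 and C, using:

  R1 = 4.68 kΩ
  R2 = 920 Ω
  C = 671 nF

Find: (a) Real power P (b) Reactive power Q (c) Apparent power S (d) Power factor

Step 1 — Angular frequency: ω = 2π·f = 2π·2240 = 1.407e+04 rad/s.
Step 2 — Component impedances:
  R1: Z = R = 4680 Ω
  R2: Z = R = 920 Ω
  C: Z = 1/(jωC) = -j/(ω·C) = 0 - j105.9 Ω
Step 3 — Parallel branch: R2 || C = 1/(1/R2 + 1/C) = 12.03 - j104.5 Ω.
Step 4 — Series with R1: Z_total = R1 + (R2 || C) = 4692 - j104.5 Ω = 4693∠-1.3° Ω.
Step 5 — Source phasor: V = 7.92∠72.1° V = 2.434 + j7.537 V.
Step 6 — Current: I = V / Z = 0.0004828 + j0.001617 A = 0.001688∠73.4° A.
Step 7 — Complex power: S = V·I* = 0.01336 - j0.0002976 VA.
Step 8 — Real power: P = Re(S) = 0.01336 W.
Step 9 — Reactive power: Q = Im(S) = -0.0002976 VAR.
Step 10 — Apparent power: |S| = 0.01337 VA.
Step 11 — Power factor: PF = P/|S| = 0.9998 (leading).

(a) P = 0.01336 W  (b) Q = -0.0002976 VAR  (c) S = 0.01337 VA  (d) PF = 0.9998 (leading)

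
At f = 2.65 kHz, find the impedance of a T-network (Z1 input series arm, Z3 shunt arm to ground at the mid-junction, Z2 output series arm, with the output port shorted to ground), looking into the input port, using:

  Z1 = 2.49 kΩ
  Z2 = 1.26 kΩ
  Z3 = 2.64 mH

Step 1 — Angular frequency: ω = 2π·f = 2π·2650 = 1.665e+04 rad/s.
Step 2 — Component impedances:
  Z1: Z = R = 2490 Ω
  Z2: Z = R = 1260 Ω
  Z3: Z = jωL = j·1.665e+04·0.00264 = 0 + j43.96 Ω
Step 3 — With the output port shorted to ground, the output series arm Z2 runs from the junction to ground; the shunt arm Z3 also runs from the junction to ground. They appear in parallel: Z3 || Z2 = 1.532 + j43.9 Ω.
Step 4 — Series with input arm Z1: Z_in = Z1 + (Z3 || Z2) = 2492 + j43.9 Ω = 2492∠1.0° Ω.

Z = 2492 + j43.9 Ω = 2492∠1.0° Ω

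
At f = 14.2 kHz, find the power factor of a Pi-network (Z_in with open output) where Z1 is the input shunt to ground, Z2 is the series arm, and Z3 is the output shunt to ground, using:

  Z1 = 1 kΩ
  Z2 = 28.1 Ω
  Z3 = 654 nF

Step 1 — Angular frequency: ω = 2π·f = 2π·1.42e+04 = 8.922e+04 rad/s.
Step 2 — Component impedances:
  Z1: Z = R = 1000 Ω
  Z2: Z = R = 28.1 Ω
  Z3: Z = 1/(jωC) = -j/(ω·C) = 0 - j17.14 Ω
Step 3 — With open output, the series arm Z2 and the output shunt Z3 appear in series to ground: Z2 + Z3 = 28.1 - j17.14 Ω.
Step 4 — Parallel with input shunt Z1: Z_in = Z1 || (Z2 + Z3) = 27.6 - j16.21 Ω = 32.01∠-30.4° Ω.
Step 5 — Power factor: PF = cos(φ) = Re(Z)/|Z| = 27.602/32.01 = 0.8623.
Step 6 — Type: Im(Z) = -16.21 ⇒ leading (phase φ = -30.4°).

PF = 0.8623 (leading, φ = -30.4°)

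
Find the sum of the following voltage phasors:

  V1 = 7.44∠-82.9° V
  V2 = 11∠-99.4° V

Step 1 — Convert each phasor to rectangular form:
  V1 = 7.44·(cos(-82.9°) + j·sin(-82.9°)) = 0.9196 - j7.383 V
  V2 = 11·(cos(-99.4°) + j·sin(-99.4°)) = -1.797 - j10.85 V
Step 2 — Sum components: V_total = -0.877 - j18.24 V.
Step 3 — Convert to polar: |V_total| = 18.26 V, ∠V_total = -92.8°.

V_total = 18.26∠-92.8° V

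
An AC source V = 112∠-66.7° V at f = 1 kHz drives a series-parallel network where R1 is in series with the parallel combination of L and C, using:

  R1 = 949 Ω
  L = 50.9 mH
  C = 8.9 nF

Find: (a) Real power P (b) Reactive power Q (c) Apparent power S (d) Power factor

Step 1 — Angular frequency: ω = 2π·f = 2π·1000 = 6283 rad/s.
Step 2 — Component impedances:
  R1: Z = R = 949 Ω
  L: Z = jωL = j·6283·0.0509 = 0 + j319.8 Ω
  C: Z = 1/(jωC) = -j/(ω·C) = 0 - j1.788e+04 Ω
Step 3 — Parallel branch: L || C = 1/(1/L + 1/C) = 0 + j325.6 Ω.
Step 4 — Series with R1: Z_total = R1 + (L || C) = 949 + j325.6 Ω = 1003∠18.9° Ω.
Step 5 — Source phasor: V = 112∠-66.7° V = 44.3 - j102.9 V.
Step 6 — Current: I = V / Z = 0.008488 - j0.1113 A = 0.1116∠-85.6° A.
Step 7 — Complex power: S = V·I* = 11.83 + j4.058 VA.
Step 8 — Real power: P = Re(S) = 11.83 W.
Step 9 — Reactive power: Q = Im(S) = 4.058 VAR.
Step 10 — Apparent power: |S| = 12.5 VA.
Step 11 — Power factor: PF = P/|S| = 0.9459 (lagging).

(a) P = 11.83 W  (b) Q = 4.058 VAR  (c) S = 12.5 VA  (d) PF = 0.9459 (lagging)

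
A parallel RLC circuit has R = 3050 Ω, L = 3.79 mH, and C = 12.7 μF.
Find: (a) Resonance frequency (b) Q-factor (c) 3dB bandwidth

Step 1 — Resonance: ω₀ = 1/√(LC) = 1/√(0.00379·1.27e-05) = 4558 rad/s.
Step 2 — f₀ = ω₀/(2π) = 725.4 Hz.
Step 3 — Parallel Q: Q = R/(ω₀L) = 3050/(4558·0.00379) = 176.6.
Step 4 — Bandwidth: Δω = ω₀/Q = 25.82 rad/s; BW = Δω/(2π) = 4.109 Hz.

(a) f₀ = 725.4 Hz  (b) Q = 176.6  (c) BW = 4.109 Hz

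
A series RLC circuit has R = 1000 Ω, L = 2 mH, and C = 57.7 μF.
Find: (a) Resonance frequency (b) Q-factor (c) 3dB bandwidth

Step 1 — Resonance: ω₀ = 1/√(LC) = 1/√(0.002·5.77e-05) = 2944 rad/s.
Step 2 — f₀ = ω₀/(2π) = 468.5 Hz.
Step 3 — Series Q: Q = ω₀L/R = 2944·0.002/1000 = 0.005887.
Step 4 — Bandwidth: Δω = ω₀/Q = 5e+05 rad/s; BW = Δω/(2π) = 7.958e+04 Hz.

(a) f₀ = 468.5 Hz  (b) Q = 0.005887  (c) BW = 7.958e+04 Hz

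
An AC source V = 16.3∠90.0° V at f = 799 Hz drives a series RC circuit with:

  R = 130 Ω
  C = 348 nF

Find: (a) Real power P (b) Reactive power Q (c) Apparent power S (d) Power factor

Step 1 — Angular frequency: ω = 2π·f = 2π·799 = 5020 rad/s.
Step 2 — Component impedances:
  R: Z = R = 130 Ω
  C: Z = 1/(jωC) = -j/(ω·C) = 0 - j572.4 Ω
Step 3 — Series combination: Z_total = R + C = 130 - j572.4 Ω = 587∠-77.2° Ω.
Step 4 — Source phasor: V = 16.3∠90.0° V = 0 + j16.3 V.
Step 5 — Current: I = V / Z = -0.02708 + j0.00615 A = 0.02777∠167.2° A.
Step 6 — Complex power: S = V·I* = 0.1003 - j0.4414 VA.
Step 7 — Real power: P = Re(S) = 0.1003 W.
Step 8 — Reactive power: Q = Im(S) = -0.4414 VAR.
Step 9 — Apparent power: |S| = 0.4526 VA.
Step 10 — Power factor: PF = P/|S| = 0.2215 (leading).

(a) P = 0.1003 W  (b) Q = -0.4414 VAR  (c) S = 0.4526 VA  (d) PF = 0.2215 (leading)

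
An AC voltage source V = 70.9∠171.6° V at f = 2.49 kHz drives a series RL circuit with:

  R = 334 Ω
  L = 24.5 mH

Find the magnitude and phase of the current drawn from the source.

Step 1 — Angular frequency: ω = 2π·f = 2π·2490 = 1.565e+04 rad/s.
Step 2 — Component impedances:
  R: Z = R = 334 Ω
  L: Z = jωL = j·1.565e+04·0.0245 = 0 + j383.3 Ω
Step 3 — Series combination: Z_total = R + L = 334 + j383.3 Ω = 508.4∠48.9° Ω.
Step 4 — Source phasor: V = 70.9∠171.6° V = -70.14 + j10.36 V.
Step 5 — Ohm's law: I = V / Z_total = (-70.14 + j10.36) / (334 + j383.3) = -0.07527 + j0.1174 A.
Step 6 — Convert to polar: |I| = 0.1395 A, ∠I = 122.7°.

I = 0.1395∠122.7° A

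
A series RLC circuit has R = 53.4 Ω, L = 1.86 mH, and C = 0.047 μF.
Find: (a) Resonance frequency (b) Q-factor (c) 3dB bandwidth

Step 1 — Resonance: ω₀ = 1/√(LC) = 1/√(0.00186·4.7e-08) = 1.07e+05 rad/s.
Step 2 — f₀ = ω₀/(2π) = 1.702e+04 Hz.
Step 3 — Series Q: Q = ω₀L/R = 1.07e+05·0.00186/53.4 = 3.725.
Step 4 — Bandwidth: Δω = ω₀/Q = 2.871e+04 rad/s; BW = Δω/(2π) = 4569 Hz.

(a) f₀ = 1.702e+04 Hz  (b) Q = 3.725  (c) BW = 4569 Hz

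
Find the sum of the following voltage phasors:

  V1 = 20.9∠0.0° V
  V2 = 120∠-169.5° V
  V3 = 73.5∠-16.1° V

Step 1 — Convert each phasor to rectangular form:
  V1 = 20.9·(cos(0.0°) + j·sin(0.0°)) = 20.9 V
  V2 = 120·(cos(-169.5°) + j·sin(-169.5°)) = -118 - j21.87 V
  V3 = 73.5·(cos(-16.1°) + j·sin(-16.1°)) = 70.62 - j20.38 V
Step 2 — Sum components: V_total = -26.47 - j42.25 V.
Step 3 — Convert to polar: |V_total| = 49.86 V, ∠V_total = -122.1°.

V_total = 49.86∠-122.1° V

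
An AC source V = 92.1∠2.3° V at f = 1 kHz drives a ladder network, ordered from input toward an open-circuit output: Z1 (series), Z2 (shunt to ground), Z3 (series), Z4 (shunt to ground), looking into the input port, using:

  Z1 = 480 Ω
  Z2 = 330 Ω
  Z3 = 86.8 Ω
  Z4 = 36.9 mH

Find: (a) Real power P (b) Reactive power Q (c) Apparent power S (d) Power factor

Step 1 — Angular frequency: ω = 2π·f = 2π·1000 = 6283 rad/s.
Step 2 — Component impedances:
  Z1: Z = R = 480 Ω
  Z2: Z = R = 330 Ω
  Z3: Z = R = 86.8 Ω
  Z4: Z = jωL = j·6283·0.0369 = 0 + j231.8 Ω
Step 3 — Ladder network (open output): work backward from the far end, alternating series and parallel combinations. Z_in = 610.5 + j111 Ω = 620.5∠10.3° Ω.
Step 4 — Source phasor: V = 92.1∠2.3° V = 92.03 + j3.696 V.
Step 5 — Current: I = V / Z = 0.147 - j0.02067 A = 0.1484∠-8.0° A.
Step 6 — Complex power: S = V·I* = 13.45 + j2.446 VA.
Step 7 — Real power: P = Re(S) = 13.45 W.
Step 8 — Reactive power: Q = Im(S) = 2.446 VAR.
Step 9 — Apparent power: |S| = 13.67 VA.
Step 10 — Power factor: PF = P/|S| = 0.9839 (lagging).

(a) P = 13.45 W  (b) Q = 2.446 VAR  (c) S = 13.67 VA  (d) PF = 0.9839 (lagging)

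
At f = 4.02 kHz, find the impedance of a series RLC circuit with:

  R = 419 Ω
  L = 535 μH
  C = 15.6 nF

Step 1 — Angular frequency: ω = 2π·f = 2π·4020 = 2.526e+04 rad/s.
Step 2 — Component impedances:
  R: Z = R = 419 Ω
  L: Z = jωL = j·2.526e+04·0.000535 = 0 + j13.51 Ω
  C: Z = 1/(jωC) = -j/(ω·C) = 0 - j2538 Ω
Step 3 — Series combination: Z_total = R + L + C = 419 - j2524 Ω = 2559∠-80.6° Ω.

Z = 419 - j2524 Ω = 2559∠-80.6° Ω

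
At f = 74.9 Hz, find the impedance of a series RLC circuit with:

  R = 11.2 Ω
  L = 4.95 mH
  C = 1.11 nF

Step 1 — Angular frequency: ω = 2π·f = 2π·74.9 = 470.6 rad/s.
Step 2 — Component impedances:
  R: Z = R = 11.2 Ω
  L: Z = jωL = j·470.6·0.00495 = 0 + j2.33 Ω
  C: Z = 1/(jωC) = -j/(ω·C) = 0 - j1.914e+06 Ω
Step 3 — Series combination: Z_total = R + L + C = 11.2 - j1.914e+06 Ω = 1.914e+06∠-90.0° Ω.

Z = 11.2 - j1.914e+06 Ω = 1.914e+06∠-90.0° Ω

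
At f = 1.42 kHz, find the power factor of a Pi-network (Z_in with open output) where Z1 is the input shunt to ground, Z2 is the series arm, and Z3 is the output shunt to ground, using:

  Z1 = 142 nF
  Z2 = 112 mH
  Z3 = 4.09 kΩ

Step 1 — Angular frequency: ω = 2π·f = 2π·1420 = 8922 rad/s.
Step 2 — Component impedances:
  Z1: Z = 1/(jωC) = -j/(ω·C) = 0 - j789.3 Ω
  Z2: Z = jωL = j·8922·0.112 = 0 + j999.3 Ω
  Z3: Z = R = 4090 Ω
Step 3 — With open output, the series arm Z2 and the output shunt Z3 appear in series to ground: Z2 + Z3 = 4090 + j999.3 Ω.
Step 4 — Parallel with input shunt Z1: Z_in = Z1 || (Z2 + Z3) = 151.9 - j797.1 Ω = 811.5∠-79.2° Ω.
Step 5 — Power factor: PF = cos(φ) = Re(Z)/|Z| = 151.9/811.5 = 0.1872.
Step 6 — Type: Im(Z) = -797.1 ⇒ leading (phase φ = -79.2°).

PF = 0.1872 (leading, φ = -79.2°)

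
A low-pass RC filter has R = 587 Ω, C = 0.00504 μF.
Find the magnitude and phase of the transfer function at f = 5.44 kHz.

Step 1 — Angular frequency: ω = 2π·5440 = 3.418e+04 rad/s.
Step 2 — Transfer function: H(jω) = 1/(1 + jωRC).
Step 3 — Denominator: 1 + jωRC = 1 + j·3.418e+04·587·5.04e-09 = 1 + j0.1011.
Step 4 — H = 0.9899 - j0.1001.
Step 5 — Magnitude: |H| = 0.9949 (-0.0 dB); phase: φ = -5.8°.

|H| = 0.9949 (-0.0 dB), φ = -5.8°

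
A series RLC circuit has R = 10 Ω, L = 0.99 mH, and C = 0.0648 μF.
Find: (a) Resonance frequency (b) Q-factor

Step 1 — Resonance condition Im(Z)=0 gives ω₀ = 1/√(LC).
Step 2 — ω₀ = 1/√(0.00099·6.48e-08) = 1.249e+05 rad/s.
Step 3 — f₀ = ω₀/(2π) = 1.987e+04 Hz.
Step 4 — Series Q: Q = ω₀L/R = 1.249e+05·0.00099/10 = 12.36.

(a) f₀ = 1.987e+04 Hz  (b) Q = 12.36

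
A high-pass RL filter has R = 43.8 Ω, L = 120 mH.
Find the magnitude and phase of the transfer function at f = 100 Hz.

Step 1 — Angular frequency: ω = 2π·100 = 628.3 rad/s.
Step 2 — Transfer function: H(jω) = jωL/(R + jωL).
Step 3 — Numerator jωL = j·75.4; denominator R + jωL = 43.8 + j75.4.
Step 4 — H = 0.7477 + j0.4343.
Step 5 — Magnitude: |H| = 0.8647 (-1.3 dB); phase: φ = 30.2°.

|H| = 0.8647 (-1.3 dB), φ = 30.2°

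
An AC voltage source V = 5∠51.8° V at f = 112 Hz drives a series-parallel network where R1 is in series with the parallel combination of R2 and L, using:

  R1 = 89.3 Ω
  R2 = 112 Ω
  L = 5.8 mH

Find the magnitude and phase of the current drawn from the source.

Step 1 — Angular frequency: ω = 2π·f = 2π·112 = 703.7 rad/s.
Step 2 — Component impedances:
  R1: Z = R = 89.3 Ω
  R2: Z = R = 112 Ω
  L: Z = jωL = j·703.7·0.0058 = 0 + j4.082 Ω
Step 3 — Parallel branch: R2 || L = 1/(1/R2 + 1/L) = 0.1485 + j4.076 Ω.
Step 4 — Series with R1: Z_total = R1 + (R2 || L) = 89.45 + j4.076 Ω = 89.54∠2.6° Ω.
Step 5 — Source phasor: V = 5∠51.8° V = 3.092 + j3.929 V.
Step 6 — Ohm's law: I = V / Z_total = (3.092 + j3.929) / (89.45 + j4.076) = 0.03649 + j0.04226 A.
Step 7 — Convert to polar: |I| = 0.05584 A, ∠I = 49.2°.

I = 0.05584∠49.2° A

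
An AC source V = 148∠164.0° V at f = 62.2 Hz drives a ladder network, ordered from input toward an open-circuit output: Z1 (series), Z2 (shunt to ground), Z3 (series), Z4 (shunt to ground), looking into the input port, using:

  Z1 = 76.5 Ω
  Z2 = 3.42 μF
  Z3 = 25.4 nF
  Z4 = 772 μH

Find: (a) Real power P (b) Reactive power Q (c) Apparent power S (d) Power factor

Step 1 — Angular frequency: ω = 2π·f = 2π·62.2 = 390.8 rad/s.
Step 2 — Component impedances:
  Z1: Z = R = 76.5 Ω
  Z2: Z = 1/(jωC) = -j/(ω·C) = 0 - j748.2 Ω
  Z3: Z = 1/(jωC) = -j/(ω·C) = 0 - j1.007e+05 Ω
  Z4: Z = jωL = j·390.8·0.000772 = 0 + j0.3017 Ω
Step 3 — Ladder network (open output): work backward from the far end, alternating series and parallel combinations. Z_in = 76.5 - j742.7 Ω = 746.6∠-84.1° Ω.
Step 4 — Source phasor: V = 148∠164.0° V = -142.3 + j40.79 V.
Step 5 — Current: I = V / Z = -0.07388 - j0.184 A = 0.1982∠-111.9° A.
Step 6 — Complex power: S = V·I* = 3.006 - j29.18 VA.
Step 7 — Real power: P = Re(S) = 3.006 W.
Step 8 — Reactive power: Q = Im(S) = -29.18 VAR.
Step 9 — Apparent power: |S| = 29.34 VA.
Step 10 — Power factor: PF = P/|S| = 0.1025 (leading).

(a) P = 3.006 W  (b) Q = -29.18 VAR  (c) S = 29.34 VA  (d) PF = 0.1025 (leading)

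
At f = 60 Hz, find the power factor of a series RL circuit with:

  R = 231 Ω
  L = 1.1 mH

Step 1 — Angular frequency: ω = 2π·f = 2π·60 = 377 rad/s.
Step 2 — Component impedances:
  R: Z = R = 231 Ω
  L: Z = jωL = j·377·0.0011 = 0 + j0.4147 Ω
Step 3 — Series combination: Z_total = R + L = 231 + j0.4147 Ω = 231∠0.1° Ω.
Step 4 — Power factor: PF = cos(φ) = Re(Z)/|Z| = 231/231 = 1.
Step 5 — Type: Im(Z) = 0.4147 ⇒ lagging (phase φ = 0.1°).

PF = 1 (lagging, φ = 0.1°)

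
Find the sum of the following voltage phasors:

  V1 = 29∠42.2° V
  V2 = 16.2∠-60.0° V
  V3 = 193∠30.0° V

Step 1 — Convert each phasor to rectangular form:
  V1 = 29·(cos(42.2°) + j·sin(42.2°)) = 21.48 + j19.48 V
  V2 = 16.2·(cos(-60.0°) + j·sin(-60.0°)) = 8.1 - j14.03 V
  V3 = 193·(cos(30.0°) + j·sin(30.0°)) = 167.1 + j96.5 V
Step 2 — Sum components: V_total = 196.7 + j102 V.
Step 3 — Convert to polar: |V_total| = 221.6 V, ∠V_total = 27.4°.

V_total = 221.6∠27.4° V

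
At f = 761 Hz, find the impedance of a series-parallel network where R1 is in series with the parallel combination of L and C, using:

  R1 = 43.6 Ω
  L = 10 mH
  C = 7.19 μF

Step 1 — Angular frequency: ω = 2π·f = 2π·761 = 4782 rad/s.
Step 2 — Component impedances:
  R1: Z = R = 43.6 Ω
  L: Z = jωL = j·4782·0.01 = 0 + j47.82 Ω
  C: Z = 1/(jωC) = -j/(ω·C) = 0 - j29.09 Ω
Step 3 — Parallel branch: L || C = 1/(1/L + 1/C) = 0 - j74.27 Ω.
Step 4 — Series with R1: Z_total = R1 + (L || C) = 43.6 - j74.27 Ω = 86.12∠-59.6° Ω.

Z = 43.6 - j74.27 Ω = 86.12∠-59.6° Ω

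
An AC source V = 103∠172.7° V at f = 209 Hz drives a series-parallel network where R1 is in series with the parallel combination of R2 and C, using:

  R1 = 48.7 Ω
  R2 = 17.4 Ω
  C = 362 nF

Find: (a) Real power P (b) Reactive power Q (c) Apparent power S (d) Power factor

Step 1 — Angular frequency: ω = 2π·f = 2π·209 = 1313 rad/s.
Step 2 — Component impedances:
  R1: Z = R = 48.7 Ω
  R2: Z = R = 17.4 Ω
  C: Z = 1/(jωC) = -j/(ω·C) = 0 - j2104 Ω
Step 3 — Parallel branch: R2 || C = 1/(1/R2 + 1/C) = 17.4 - j0.1439 Ω.
Step 4 — Series with R1: Z_total = R1 + (R2 || C) = 66.1 - j0.1439 Ω = 66.1∠-0.1° Ω.
Step 5 — Source phasor: V = 103∠172.7° V = -102.2 + j13.09 V.
Step 6 — Current: I = V / Z = -1.546 + j0.1946 A = 1.558∠172.8° A.
Step 7 — Complex power: S = V·I* = 160.5 - j0.3495 VA.
Step 8 — Real power: P = Re(S) = 160.5 W.
Step 9 — Reactive power: Q = Im(S) = -0.3495 VAR.
Step 10 — Apparent power: |S| = 160.5 VA.
Step 11 — Power factor: PF = P/|S| = 1 (leading).

(a) P = 160.5 W  (b) Q = -0.3495 VAR  (c) S = 160.5 VA  (d) PF = 1 (leading)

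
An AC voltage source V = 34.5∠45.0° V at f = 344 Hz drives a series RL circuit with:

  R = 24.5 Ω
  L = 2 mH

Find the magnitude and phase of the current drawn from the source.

Step 1 — Angular frequency: ω = 2π·f = 2π·344 = 2161 rad/s.
Step 2 — Component impedances:
  R: Z = R = 24.5 Ω
  L: Z = jωL = j·2161·0.002 = 0 + j4.323 Ω
Step 3 — Series combination: Z_total = R + L = 24.5 + j4.323 Ω = 24.88∠10.0° Ω.
Step 4 — Source phasor: V = 34.5∠45.0° V = 24.4 + j24.4 V.
Step 5 — Ohm's law: I = V / Z_total = (24.4 + j24.4) / (24.5 + j4.323) = 1.136 + j0.7953 A.
Step 6 — Convert to polar: |I| = 1.387 A, ∠I = 35.0°.

I = 1.387∠35.0° A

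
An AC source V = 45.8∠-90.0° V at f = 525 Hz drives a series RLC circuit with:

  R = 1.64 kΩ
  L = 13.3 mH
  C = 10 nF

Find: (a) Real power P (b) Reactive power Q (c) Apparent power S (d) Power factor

Step 1 — Angular frequency: ω = 2π·f = 2π·525 = 3299 rad/s.
Step 2 — Component impedances:
  R: Z = R = 1640 Ω
  L: Z = jωL = j·3299·0.0133 = 0 + j43.87 Ω
  C: Z = 1/(jωC) = -j/(ω·C) = 0 - j3.032e+04 Ω
Step 3 — Series combination: Z_total = R + L + C = 1640 - j3.027e+04 Ω = 3.032e+04∠-86.9° Ω.
Step 4 — Source phasor: V = 45.8∠-90.0° V = 0 - j45.8 V.
Step 5 — Current: I = V / Z = 0.001509 - j8.173e-05 A = 0.001511∠-3.1° A.
Step 6 — Complex power: S = V·I* = 0.003743 - j0.06909 VA.
Step 7 — Real power: P = Re(S) = 0.003743 W.
Step 8 — Reactive power: Q = Im(S) = -0.06909 VAR.
Step 9 — Apparent power: |S| = 0.06919 VA.
Step 10 — Power factor: PF = P/|S| = 0.0541 (leading).

(a) P = 0.003743 W  (b) Q = -0.06909 VAR  (c) S = 0.06919 VA  (d) PF = 0.0541 (leading)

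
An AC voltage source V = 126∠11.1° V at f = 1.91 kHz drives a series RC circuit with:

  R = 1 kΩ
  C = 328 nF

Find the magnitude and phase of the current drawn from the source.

Step 1 — Angular frequency: ω = 2π·f = 2π·1910 = 1.2e+04 rad/s.
Step 2 — Component impedances:
  R: Z = R = 1000 Ω
  C: Z = 1/(jωC) = -j/(ω·C) = 0 - j254 Ω
Step 3 — Series combination: Z_total = R + C = 1000 - j254 Ω = 1032∠-14.3° Ω.
Step 4 — Source phasor: V = 126∠11.1° V = 123.6 + j24.26 V.
Step 5 — Ohm's law: I = V / Z_total = (123.6 + j24.26) / (1000 - j254) = 0.1104 + j0.05229 A.
Step 6 — Convert to polar: |I| = 0.1221 A, ∠I = 25.4°.

I = 0.1221∠25.4° A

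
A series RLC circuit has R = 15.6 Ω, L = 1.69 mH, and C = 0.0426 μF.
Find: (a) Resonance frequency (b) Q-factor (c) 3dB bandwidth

Step 1 — Resonance: ω₀ = 1/√(LC) = 1/√(0.00169·4.26e-08) = 1.179e+05 rad/s.
Step 2 — f₀ = ω₀/(2π) = 1.876e+04 Hz.
Step 3 — Series Q: Q = ω₀L/R = 1.179e+05·0.00169/15.6 = 12.77.
Step 4 — Bandwidth: Δω = ω₀/Q = 9231 rad/s; BW = Δω/(2π) = 1469 Hz.

(a) f₀ = 1.876e+04 Hz  (b) Q = 12.77  (c) BW = 1469 Hz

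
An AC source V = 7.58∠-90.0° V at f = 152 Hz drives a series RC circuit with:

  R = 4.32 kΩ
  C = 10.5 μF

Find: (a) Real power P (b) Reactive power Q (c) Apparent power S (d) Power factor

Step 1 — Angular frequency: ω = 2π·f = 2π·152 = 955 rad/s.
Step 2 — Component impedances:
  R: Z = R = 4320 Ω
  C: Z = 1/(jωC) = -j/(ω·C) = 0 - j99.72 Ω
Step 3 — Series combination: Z_total = R + C = 4320 - j99.72 Ω = 4321∠-1.3° Ω.
Step 4 — Source phasor: V = 7.58∠-90.0° V = 0 - j7.58 V.
Step 5 — Current: I = V / Z = 4.048e-05 - j0.001754 A = 0.001754∠-88.7° A.
Step 6 — Complex power: S = V·I* = 0.01329 - j0.0003069 VA.
Step 7 — Real power: P = Re(S) = 0.01329 W.
Step 8 — Reactive power: Q = Im(S) = -0.0003069 VAR.
Step 9 — Apparent power: |S| = 0.0133 VA.
Step 10 — Power factor: PF = P/|S| = 0.9997 (leading).

(a) P = 0.01329 W  (b) Q = -0.0003069 VAR  (c) S = 0.0133 VA  (d) PF = 0.9997 (leading)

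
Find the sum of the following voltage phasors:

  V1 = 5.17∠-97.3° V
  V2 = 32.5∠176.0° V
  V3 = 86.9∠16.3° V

Step 1 — Convert each phasor to rectangular form:
  V1 = 5.17·(cos(-97.3°) + j·sin(-97.3°)) = -0.6569 - j5.128 V
  V2 = 32.5·(cos(176.0°) + j·sin(176.0°)) = -32.42 + j2.267 V
  V3 = 86.9·(cos(16.3°) + j·sin(16.3°)) = 83.41 + j24.39 V
Step 2 — Sum components: V_total = 50.33 + j21.53 V.
Step 3 — Convert to polar: |V_total| = 54.74 V, ∠V_total = 23.2°.

V_total = 54.74∠23.2° V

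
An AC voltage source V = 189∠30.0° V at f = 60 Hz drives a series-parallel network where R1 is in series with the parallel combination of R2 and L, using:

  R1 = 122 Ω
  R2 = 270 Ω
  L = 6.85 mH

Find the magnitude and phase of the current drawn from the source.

Step 1 — Angular frequency: ω = 2π·f = 2π·60 = 377 rad/s.
Step 2 — Component impedances:
  R1: Z = R = 122 Ω
  R2: Z = R = 270 Ω
  L: Z = jωL = j·377·0.00685 = 0 + j2.582 Ω
Step 3 — Parallel branch: R2 || L = 1/(1/R2 + 1/L) = 0.0247 + j2.582 Ω.
Step 4 — Series with R1: Z_total = R1 + (R2 || L) = 122 + j2.582 Ω = 122.1∠1.2° Ω.
Step 5 — Source phasor: V = 189∠30.0° V = 163.7 + j94.5 V.
Step 6 — Ohm's law: I = V / Z_total = (163.7 + j94.5) / (122 + j2.582) = 1.357 + j0.7457 A.
Step 7 — Convert to polar: |I| = 1.549 A, ∠I = 28.8°.

I = 1.549∠28.8° A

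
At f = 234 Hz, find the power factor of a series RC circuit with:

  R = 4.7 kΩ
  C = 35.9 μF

Step 1 — Angular frequency: ω = 2π·f = 2π·234 = 1470 rad/s.
Step 2 — Component impedances:
  R: Z = R = 4700 Ω
  C: Z = 1/(jωC) = -j/(ω·C) = 0 - j18.95 Ω
Step 3 — Series combination: Z_total = R + C = 4700 - j18.95 Ω = 4700∠-0.2° Ω.
Step 4 — Power factor: PF = cos(φ) = Re(Z)/|Z| = 4700/4700 = 1.
Step 5 — Type: Im(Z) = -18.95 ⇒ leading (phase φ = -0.2°).

PF = 1 (leading, φ = -0.2°)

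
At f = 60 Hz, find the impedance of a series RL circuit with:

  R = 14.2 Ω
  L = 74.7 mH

Step 1 — Angular frequency: ω = 2π·f = 2π·60 = 377 rad/s.
Step 2 — Component impedances:
  R: Z = R = 14.2 Ω
  L: Z = jωL = j·377·0.0747 = 0 + j28.16 Ω
Step 3 — Series combination: Z_total = R + L = 14.2 + j28.16 Ω = 31.54∠63.2° Ω.

Z = 14.2 + j28.16 Ω = 31.54∠63.2° Ω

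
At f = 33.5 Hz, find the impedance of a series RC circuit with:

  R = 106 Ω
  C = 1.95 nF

Step 1 — Angular frequency: ω = 2π·f = 2π·33.5 = 210.5 rad/s.
Step 2 — Component impedances:
  R: Z = R = 106 Ω
  C: Z = 1/(jωC) = -j/(ω·C) = 0 - j2.436e+06 Ω
Step 3 — Series combination: Z_total = R + C = 106 - j2.436e+06 Ω = 2.436e+06∠-90.0° Ω.

Z = 106 - j2.436e+06 Ω = 2.436e+06∠-90.0° Ω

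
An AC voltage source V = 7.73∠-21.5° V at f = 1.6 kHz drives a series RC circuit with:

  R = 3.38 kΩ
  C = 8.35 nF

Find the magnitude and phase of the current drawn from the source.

Step 1 — Angular frequency: ω = 2π·f = 2π·1600 = 1.005e+04 rad/s.
Step 2 — Component impedances:
  R: Z = R = 3380 Ω
  C: Z = 1/(jωC) = -j/(ω·C) = 0 - j1.191e+04 Ω
Step 3 — Series combination: Z_total = R + C = 3380 - j1.191e+04 Ω = 1.238e+04∠-74.2° Ω.
Step 4 — Source phasor: V = 7.73∠-21.5° V = 7.192 - j2.833 V.
Step 5 — Ohm's law: I = V / Z_total = (7.192 - j2.833) / (3380 - j1.191e+04) = 0.0003786 + j0.0004963 A.
Step 6 — Convert to polar: |I| = 0.0006242 A, ∠I = 52.7°.

I = 0.0006242∠52.7° A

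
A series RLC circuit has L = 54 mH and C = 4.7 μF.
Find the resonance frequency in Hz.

Step 1 — Resonance condition Im(Z)=0 gives ω₀ = 1/√(LC).
Step 2 — ω₀ = 1/√(0.054·4.7e-06) = 1985 rad/s.
Step 3 — f₀ = ω₀/(2π) = 315.9 Hz.

f₀ = 315.9 Hz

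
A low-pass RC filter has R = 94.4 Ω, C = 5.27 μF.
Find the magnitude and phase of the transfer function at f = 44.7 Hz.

Step 1 — Angular frequency: ω = 2π·44.7 = 280.9 rad/s.
Step 2 — Transfer function: H(jω) = 1/(1 + jωRC).
Step 3 — Denominator: 1 + jωRC = 1 + j·280.9·94.4·5.27e-06 = 1 + j0.1397.
Step 4 — H = 0.9809 - j0.137.
Step 5 — Magnitude: |H| = 0.9904 (-0.1 dB); phase: φ = -8.0°.

|H| = 0.9904 (-0.1 dB), φ = -8.0°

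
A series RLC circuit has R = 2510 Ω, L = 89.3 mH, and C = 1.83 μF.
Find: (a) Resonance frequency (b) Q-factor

Step 1 — Resonance condition Im(Z)=0 gives ω₀ = 1/√(LC).
Step 2 — ω₀ = 1/√(0.0893·1.83e-06) = 2474 rad/s.
Step 3 — f₀ = ω₀/(2π) = 393.7 Hz.
Step 4 — Series Q: Q = ω₀L/R = 2474·0.0893/2510 = 0.08801.

(a) f₀ = 393.7 Hz  (b) Q = 0.08801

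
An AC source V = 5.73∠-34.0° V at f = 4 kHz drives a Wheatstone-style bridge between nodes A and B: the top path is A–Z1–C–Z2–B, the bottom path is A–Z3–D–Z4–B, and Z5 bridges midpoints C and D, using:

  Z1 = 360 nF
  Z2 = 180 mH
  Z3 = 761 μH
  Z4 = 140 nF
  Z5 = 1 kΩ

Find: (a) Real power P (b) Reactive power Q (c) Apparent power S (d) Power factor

Step 1 — Angular frequency: ω = 2π·f = 2π·4000 = 2.513e+04 rad/s.
Step 2 — Component impedances:
  Z1: Z = 1/(jωC) = -j/(ω·C) = 0 - j110.5 Ω
  Z2: Z = jωL = j·2.513e+04·0.18 = 0 + j4524 Ω
  Z3: Z = jωL = j·2.513e+04·0.000761 = 0 + j19.13 Ω
  Z4: Z = 1/(jωC) = -j/(ω·C) = 0 - j284.2 Ω
  Z5: Z = R = 1000 Ω
Step 3 — Bridge requires nodal analysis (the Z5 bridge couples midpoints C and D, so the two paths cannot be reduced to a simple series/parallel combination). Setting node B to ground and injecting 1 A at node A, the 3-node admittance system at A, C, D solves to V_A = Z_AB = 0.175 - j282 Ω = 282∠-90.0° Ω.
Step 4 — Source phasor: V = 5.73∠-34.0° V = 4.75 - j3.204 V.
Step 5 — Current: I = V / Z = 0.01137 + j0.01684 A = 0.02032∠56.0° A.
Step 6 — Complex power: S = V·I* = 7.224e-05 - j0.1164 VA.
Step 7 — Real power: P = Re(S) = 7.224e-05 W.
Step 8 — Reactive power: Q = Im(S) = -0.1164 VAR.
Step 9 — Apparent power: |S| = 0.1164 VA.
Step 10 — Power factor: PF = P/|S| = 0.0006205 (leading).

(a) P = 7.224e-05 W  (b) Q = -0.1164 VAR  (c) S = 0.1164 VA  (d) PF = 0.0006205 (leading)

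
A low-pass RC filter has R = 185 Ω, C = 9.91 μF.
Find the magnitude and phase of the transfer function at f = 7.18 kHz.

Step 1 — Angular frequency: ω = 2π·7180 = 4.511e+04 rad/s.
Step 2 — Transfer function: H(jω) = 1/(1 + jωRC).
Step 3 — Denominator: 1 + jωRC = 1 + j·4.511e+04·185·9.91e-06 = 1 + j82.71.
Step 4 — H = 0.0001462 - j0.01209.
Step 5 — Magnitude: |H| = 0.01209 (-38.4 dB); phase: φ = -89.3°.

|H| = 0.01209 (-38.4 dB), φ = -89.3°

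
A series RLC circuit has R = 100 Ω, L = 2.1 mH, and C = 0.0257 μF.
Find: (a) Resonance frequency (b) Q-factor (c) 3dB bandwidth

Step 1 — Resonance: ω₀ = 1/√(LC) = 1/√(0.0021·2.57e-08) = 1.361e+05 rad/s.
Step 2 — f₀ = ω₀/(2π) = 2.166e+04 Hz.
Step 3 — Series Q: Q = ω₀L/R = 1.361e+05·0.0021/100 = 2.859.
Step 4 — Bandwidth: Δω = ω₀/Q = 4.762e+04 rad/s; BW = Δω/(2π) = 7579 Hz.

(a) f₀ = 2.166e+04 Hz  (b) Q = 2.859  (c) BW = 7579 Hz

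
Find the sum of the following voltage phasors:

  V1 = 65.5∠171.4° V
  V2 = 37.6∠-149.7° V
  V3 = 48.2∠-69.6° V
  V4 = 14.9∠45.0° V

Step 1 — Convert each phasor to rectangular form:
  V1 = 65.5·(cos(171.4°) + j·sin(171.4°)) = -64.76 + j9.795 V
  V2 = 37.6·(cos(-149.7°) + j·sin(-149.7°)) = -32.46 - j18.97 V
  V3 = 48.2·(cos(-69.6°) + j·sin(-69.6°)) = 16.8 - j45.18 V
  V4 = 14.9·(cos(45.0°) + j·sin(45.0°)) = 10.54 + j10.54 V
Step 2 — Sum components: V_total = -69.89 - j43.82 V.
Step 3 — Convert to polar: |V_total| = 82.49 V, ∠V_total = -147.9°.

V_total = 82.49∠-147.9° V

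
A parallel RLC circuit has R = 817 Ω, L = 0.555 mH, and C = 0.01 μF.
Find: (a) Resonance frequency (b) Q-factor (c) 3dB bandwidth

Step 1 — Resonance: ω₀ = 1/√(LC) = 1/√(0.000555·1e-08) = 4.245e+05 rad/s.
Step 2 — f₀ = ω₀/(2π) = 6.756e+04 Hz.
Step 3 — Parallel Q: Q = R/(ω₀L) = 817/(4.245e+05·0.000555) = 3.468.
Step 4 — Bandwidth: Δω = ω₀/Q = 1.224e+05 rad/s; BW = Δω/(2π) = 1.948e+04 Hz.

(a) f₀ = 6.756e+04 Hz  (b) Q = 3.468  (c) BW = 1.948e+04 Hz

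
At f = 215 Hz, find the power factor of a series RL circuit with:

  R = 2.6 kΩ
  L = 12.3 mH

Step 1 — Angular frequency: ω = 2π·f = 2π·215 = 1351 rad/s.
Step 2 — Component impedances:
  R: Z = R = 2600 Ω
  L: Z = jωL = j·1351·0.0123 = 0 + j16.62 Ω
Step 3 — Series combination: Z_total = R + L = 2600 + j16.62 Ω = 2600∠0.4° Ω.
Step 4 — Power factor: PF = cos(φ) = Re(Z)/|Z| = 2600/2600 = 1.
Step 5 — Type: Im(Z) = 16.62 ⇒ lagging (phase φ = 0.4°).

PF = 1 (lagging, φ = 0.4°)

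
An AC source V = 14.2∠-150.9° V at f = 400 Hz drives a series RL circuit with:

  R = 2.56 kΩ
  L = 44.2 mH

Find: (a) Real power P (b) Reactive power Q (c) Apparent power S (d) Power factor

Step 1 — Angular frequency: ω = 2π·f = 2π·400 = 2513 rad/s.
Step 2 — Component impedances:
  R: Z = R = 2560 Ω
  L: Z = jωL = j·2513·0.0442 = 0 + j111.1 Ω
Step 3 — Series combination: Z_total = R + L = 2560 + j111.1 Ω = 2562∠2.5° Ω.
Step 4 — Source phasor: V = 14.2∠-150.9° V = -12.41 - j6.906 V.
Step 5 — Current: I = V / Z = -0.004954 - j0.002483 A = 0.005542∠-153.4° A.
Step 6 — Complex power: S = V·I* = 0.07862 + j0.003411 VA.
Step 7 — Real power: P = Re(S) = 0.07862 W.
Step 8 — Reactive power: Q = Im(S) = 0.003411 VAR.
Step 9 — Apparent power: |S| = 0.07869 VA.
Step 10 — Power factor: PF = P/|S| = 0.9991 (lagging).

(a) P = 0.07862 W  (b) Q = 0.003411 VAR  (c) S = 0.07869 VA  (d) PF = 0.9991 (lagging)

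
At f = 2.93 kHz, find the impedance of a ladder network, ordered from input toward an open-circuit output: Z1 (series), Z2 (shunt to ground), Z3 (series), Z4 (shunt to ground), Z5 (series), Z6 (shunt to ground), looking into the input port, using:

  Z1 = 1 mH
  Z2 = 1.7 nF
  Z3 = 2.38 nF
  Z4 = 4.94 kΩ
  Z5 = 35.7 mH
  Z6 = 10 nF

Step 1 — Angular frequency: ω = 2π·f = 2π·2930 = 1.841e+04 rad/s.
Step 2 — Component impedances:
  Z1: Z = jωL = j·1.841e+04·0.001 = 0 + j18.41 Ω
  Z2: Z = 1/(jωC) = -j/(ω·C) = 0 - j3.195e+04 Ω
  Z3: Z = 1/(jωC) = -j/(ω·C) = 0 - j2.282e+04 Ω
  Z4: Z = R = 4940 Ω
  Z5: Z = jωL = j·1.841e+04·0.0357 = 0 + j657.2 Ω
  Z6: Z = 1/(jωC) = -j/(ω·C) = 0 - j5432 Ω
Step 3 — Ladder network (open output): work backward from the far end, alternating series and parallel combinations. Z_in = 742.1 - j1.413e+04 Ω = 1.415e+04∠-87.0° Ω.

Z = 742.1 - j1.413e+04 Ω = 1.415e+04∠-87.0° Ω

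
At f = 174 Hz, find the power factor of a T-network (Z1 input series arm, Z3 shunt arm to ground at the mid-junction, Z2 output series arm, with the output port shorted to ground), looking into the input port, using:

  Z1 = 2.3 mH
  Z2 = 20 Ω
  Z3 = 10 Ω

Step 1 — Angular frequency: ω = 2π·f = 2π·174 = 1093 rad/s.
Step 2 — Component impedances:
  Z1: Z = jωL = j·1093·0.0023 = 0 + j2.515 Ω
  Z2: Z = R = 20 Ω
  Z3: Z = R = 10 Ω
Step 3 — With the output port shorted to ground, the output series arm Z2 runs from the junction to ground; the shunt arm Z3 also runs from the junction to ground. They appear in parallel: Z3 || Z2 = 6.667 Ω.
Step 4 — Series with input arm Z1: Z_in = Z1 + (Z3 || Z2) = 6.667 + j2.515 Ω = 7.125∠20.7° Ω.
Step 5 — Power factor: PF = cos(φ) = Re(Z)/|Z| = 6.667/7.125 = 0.9357.
Step 6 — Type: Im(Z) = 2.515 ⇒ lagging (phase φ = 20.7°).

PF = 0.9357 (lagging, φ = 20.7°)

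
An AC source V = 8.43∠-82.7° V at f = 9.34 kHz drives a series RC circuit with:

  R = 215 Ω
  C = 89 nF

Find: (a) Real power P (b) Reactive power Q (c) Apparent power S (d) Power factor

Step 1 — Angular frequency: ω = 2π·f = 2π·9340 = 5.868e+04 rad/s.
Step 2 — Component impedances:
  R: Z = R = 215 Ω
  C: Z = 1/(jωC) = -j/(ω·C) = 0 - j191.5 Ω
Step 3 — Series combination: Z_total = R + C = 215 - j191.5 Ω = 287.9∠-41.7° Ω.
Step 4 — Source phasor: V = 8.43∠-82.7° V = 1.071 - j8.362 V.
Step 5 — Current: I = V / Z = 0.02209 - j0.01922 A = 0.02928∠-41.0° A.
Step 6 — Complex power: S = V·I* = 0.1843 - j0.1642 VA.
Step 7 — Real power: P = Re(S) = 0.1843 W.
Step 8 — Reactive power: Q = Im(S) = -0.1642 VAR.
Step 9 — Apparent power: |S| = 0.2468 VA.
Step 10 — Power factor: PF = P/|S| = 0.7468 (leading).

(a) P = 0.1843 W  (b) Q = -0.1642 VAR  (c) S = 0.2468 VA  (d) PF = 0.7468 (leading)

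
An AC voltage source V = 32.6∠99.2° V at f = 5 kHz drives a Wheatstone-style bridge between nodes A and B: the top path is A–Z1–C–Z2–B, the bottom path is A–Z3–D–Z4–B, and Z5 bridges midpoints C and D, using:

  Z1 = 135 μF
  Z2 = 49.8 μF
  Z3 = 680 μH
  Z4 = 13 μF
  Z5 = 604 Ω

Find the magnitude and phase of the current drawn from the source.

Step 1 — Angular frequency: ω = 2π·f = 2π·5000 = 3.142e+04 rad/s.
Step 2 — Component impedances:
  Z1: Z = 1/(jωC) = -j/(ω·C) = 0 - j0.2358 Ω
  Z2: Z = 1/(jωC) = -j/(ω·C) = 0 - j0.6392 Ω
  Z3: Z = jωL = j·3.142e+04·0.00068 = 0 + j21.36 Ω
  Z4: Z = 1/(jωC) = -j/(ω·C) = 0 - j2.449 Ω
  Z5: Z = R = 604 Ω
Step 3 — Bridge requires nodal analysis (the Z5 bridge couples midpoints C and D, so the two paths cannot be reduced to a simple series/parallel combination). Setting node B to ground and injecting 1 A at node A, the 3-node admittance system at A, C, D solves to V_A = Z_AB = 0.00103 - j0.9174 Ω = 0.9174∠-89.9° Ω.
Step 4 — Source phasor: V = 32.6∠99.2° V = -5.212 + j32.18 V.
Step 5 — Ohm's law: I = V / Z_total = (-5.212 + j32.18) / (0.00103 - j0.9174) = -35.08 - j5.642 A.
Step 6 — Convert to polar: |I| = 35.54 A, ∠I = -170.9°.

I = 35.54∠-170.9° A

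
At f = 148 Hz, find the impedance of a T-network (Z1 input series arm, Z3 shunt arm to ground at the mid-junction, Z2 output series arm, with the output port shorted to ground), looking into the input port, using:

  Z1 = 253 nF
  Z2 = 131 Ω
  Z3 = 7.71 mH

Step 1 — Angular frequency: ω = 2π·f = 2π·148 = 929.9 rad/s.
Step 2 — Component impedances:
  Z1: Z = 1/(jωC) = -j/(ω·C) = 0 - j4250 Ω
  Z2: Z = R = 131 Ω
  Z3: Z = jωL = j·929.9·0.00771 = 0 + j7.17 Ω
Step 3 — With the output port shorted to ground, the output series arm Z2 runs from the junction to ground; the shunt arm Z3 also runs from the junction to ground. They appear in parallel: Z3 || Z2 = 0.3912 + j7.148 Ω.
Step 4 — Series with input arm Z1: Z_in = Z1 + (Z3 || Z2) = 0.3912 - j4243 Ω = 4243∠-90.0° Ω.

Z = 0.3912 - j4243 Ω = 4243∠-90.0° Ω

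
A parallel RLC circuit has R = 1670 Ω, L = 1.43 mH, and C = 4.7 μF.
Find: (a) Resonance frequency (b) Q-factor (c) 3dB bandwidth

Step 1 — Resonance: ω₀ = 1/√(LC) = 1/√(0.00143·4.7e-06) = 1.22e+04 rad/s.
Step 2 — f₀ = ω₀/(2π) = 1941 Hz.
Step 3 — Parallel Q: Q = R/(ω₀L) = 1670/(1.22e+04·0.00143) = 95.74.
Step 4 — Bandwidth: Δω = ω₀/Q = 127.4 rad/s; BW = Δω/(2π) = 20.28 Hz.

(a) f₀ = 1941 Hz  (b) Q = 95.74  (c) BW = 20.28 Hz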